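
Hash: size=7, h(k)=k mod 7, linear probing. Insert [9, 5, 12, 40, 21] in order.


Insertions: 9->slot 2; 5->slot 5; 12->slot 6; 40->slot 0; 21->slot 1
Table: [40, 21, 9, None, None, 5, 12]


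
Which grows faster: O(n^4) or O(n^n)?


quartic grows slower than n^n
O(n^4) is asymptotically smaller; O(n^n) grows faster


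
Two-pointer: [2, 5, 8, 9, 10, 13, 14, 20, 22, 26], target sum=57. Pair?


Two pointers: lo=0, hi=9
No pair sums to 57


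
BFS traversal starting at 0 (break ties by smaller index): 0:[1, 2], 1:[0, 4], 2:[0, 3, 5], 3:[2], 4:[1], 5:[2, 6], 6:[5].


BFS queue: start with [0]
Visit order: [0, 1, 2, 4, 3, 5, 6]


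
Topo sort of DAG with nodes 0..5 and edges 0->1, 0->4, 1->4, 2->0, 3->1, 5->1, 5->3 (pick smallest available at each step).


Kahn's algorithm, process smallest node first
Order: [2, 0, 5, 3, 1, 4]


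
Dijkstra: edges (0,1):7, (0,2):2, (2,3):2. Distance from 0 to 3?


Dijkstra from 0:
Distances: {0: 0, 1: 7, 2: 2, 3: 4}
Shortest distance to 3 = 4, path = [0, 2, 3]


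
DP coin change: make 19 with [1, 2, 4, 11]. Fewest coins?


dp[0]=0; dp[i]=1+min(dp[i-c] for c in coins)
...dp[14]=3, dp[15]=2, dp[16]=3, dp[17]=3, dp[18]=4, dp[19]=3
Minimum coins for 19 = 3


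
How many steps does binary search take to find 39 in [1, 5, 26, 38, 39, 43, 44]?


Search for 39:
[0,6] mid=3 arr[3]=38
[4,6] mid=5 arr[5]=43
[4,4] mid=4 arr[4]=39
Total: 3 comparisons


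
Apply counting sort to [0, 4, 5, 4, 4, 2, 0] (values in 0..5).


Count array: [2, 0, 1, 0, 3, 1]
Reconstruct: [0, 0, 2, 4, 4, 4, 5]


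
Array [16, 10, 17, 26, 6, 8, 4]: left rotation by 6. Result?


Left rotate by 6: [4, 16, 10, 17, 26, 6, 8]


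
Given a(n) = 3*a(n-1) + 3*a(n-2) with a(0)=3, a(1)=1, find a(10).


Build bottom-up:
...a(8)=31428, a(9)=119151, a(10)=3*119151+3*31428=451737


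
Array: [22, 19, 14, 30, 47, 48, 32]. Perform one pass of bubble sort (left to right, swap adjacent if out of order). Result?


After one pass: [19, 14, 22, 30, 47, 32, 48]


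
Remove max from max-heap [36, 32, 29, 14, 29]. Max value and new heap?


Max = 36
Replace root with last, heapify down
Resulting heap: [32, 29, 29, 14]


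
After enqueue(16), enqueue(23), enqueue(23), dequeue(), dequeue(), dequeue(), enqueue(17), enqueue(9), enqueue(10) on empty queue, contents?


enqueue(16) -> [16]
enqueue(23) -> [16, 23]
enqueue(23) -> [16, 23, 23]
dequeue() returns 16 -> [23, 23]
dequeue() returns 23 -> [23]
dequeue() returns 23 -> []
enqueue(17) -> [17]
enqueue(9) -> [17, 9]
enqueue(10) -> [17, 9, 10]
Final queue (front to back): [17, 9, 10]


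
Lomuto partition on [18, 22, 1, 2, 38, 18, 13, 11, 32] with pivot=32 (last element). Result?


Elements <= 32 go left of pivot.
Result: [18, 22, 1, 2, 18, 13, 11, 32, 38], pivot at index 7


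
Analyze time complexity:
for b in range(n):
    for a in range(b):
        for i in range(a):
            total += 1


Per nesting level: O(n) * O(n) [triangular over b] * O(n) [triangular over a] = O(n^3)
Complexity: O(n^3)


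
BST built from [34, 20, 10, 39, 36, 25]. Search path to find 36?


BST root = 34
Search for 36: compare at each node
Path: [34, 39, 36]


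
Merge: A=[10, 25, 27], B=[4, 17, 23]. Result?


Compare heads, take smaller each step.
Merged: [4, 10, 17, 23, 25, 27]


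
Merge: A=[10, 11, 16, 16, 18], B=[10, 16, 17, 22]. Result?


Compare heads, take smaller each step.
Merged: [10, 10, 11, 16, 16, 16, 17, 18, 22]


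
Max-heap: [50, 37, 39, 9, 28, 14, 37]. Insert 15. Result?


Append 15: [50, 37, 39, 9, 28, 14, 37, 15]
Bubble up: swap idx 7(15) with idx 3(9)
Result: [50, 37, 39, 15, 28, 14, 37, 9]


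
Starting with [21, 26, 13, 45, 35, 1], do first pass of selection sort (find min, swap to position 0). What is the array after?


After one pass: [1, 26, 13, 45, 35, 21]


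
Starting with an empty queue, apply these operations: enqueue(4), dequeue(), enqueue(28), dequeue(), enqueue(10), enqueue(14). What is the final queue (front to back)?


enqueue(4) -> [4]
dequeue() returns 4 -> []
enqueue(28) -> [28]
dequeue() returns 28 -> []
enqueue(10) -> [10]
enqueue(14) -> [10, 14]
Final queue (front to back): [10, 14]


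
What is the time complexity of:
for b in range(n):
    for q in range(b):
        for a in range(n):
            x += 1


Per nesting level: O(n) * O(n) [triangular over b] * O(n) = O(n^3)
Complexity: O(n^3)


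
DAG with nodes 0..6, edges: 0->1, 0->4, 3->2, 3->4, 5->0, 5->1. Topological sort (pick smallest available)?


Kahn's algorithm, process smallest node first
Order: [3, 2, 5, 0, 1, 4, 6]


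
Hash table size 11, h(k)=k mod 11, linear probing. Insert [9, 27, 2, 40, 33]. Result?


Insertions: 9->slot 9; 27->slot 5; 2->slot 2; 40->slot 7; 33->slot 0
Table: [33, None, 2, None, None, 27, None, 40, None, 9, None]


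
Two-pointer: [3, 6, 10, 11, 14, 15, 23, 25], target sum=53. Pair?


Two pointers: lo=0, hi=7
No pair sums to 53


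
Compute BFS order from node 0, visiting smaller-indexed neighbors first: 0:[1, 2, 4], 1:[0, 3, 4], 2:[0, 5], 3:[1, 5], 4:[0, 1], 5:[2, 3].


BFS queue: start with [0]
Visit order: [0, 1, 2, 4, 3, 5]


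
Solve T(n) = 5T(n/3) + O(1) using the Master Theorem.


a=5, b=3, c=0. log_3(5)=1.465 > c=0. Case 1: O(n^log_b(a)) = O(n^1.465)
Complexity: O(n^1.465)


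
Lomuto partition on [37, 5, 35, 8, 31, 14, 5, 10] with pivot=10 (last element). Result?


Elements <= 10 go left of pivot.
Result: [5, 8, 5, 10, 31, 14, 35, 37], pivot at index 3


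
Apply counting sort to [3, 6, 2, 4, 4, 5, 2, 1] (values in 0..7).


Count array: [0, 1, 2, 1, 2, 1, 1, 0]
Reconstruct: [1, 2, 2, 3, 4, 4, 5, 6]


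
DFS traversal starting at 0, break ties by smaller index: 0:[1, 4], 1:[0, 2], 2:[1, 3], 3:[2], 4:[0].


DFS stack-based: start with [0]
Visit order: [0, 1, 2, 3, 4]


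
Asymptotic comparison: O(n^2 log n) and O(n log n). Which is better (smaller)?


linearithmic grows slower than n^2 log n
O(n log n) is asymptotically smaller; O(n^2 log n) grows faster


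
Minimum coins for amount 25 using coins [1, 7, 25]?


dp[0]=0; dp[i]=1+min(dp[i-c] for c in coins)
...dp[20]=8, dp[21]=3, dp[22]=4, dp[23]=5, dp[24]=6, dp[25]=1
Minimum coins for 25 = 1


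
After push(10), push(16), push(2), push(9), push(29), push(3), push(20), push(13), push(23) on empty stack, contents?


push(10) -> [10]
push(16) -> [10, 16]
push(2) -> [10, 16, 2]
push(9) -> [10, 16, 2, 9]
push(29) -> [10, 16, 2, 9, 29]
push(3) -> [10, 16, 2, 9, 29, 3]
push(20) -> [10, 16, 2, 9, 29, 3, 20]
push(13) -> [10, 16, 2, 9, 29, 3, 20, 13]
push(23) -> [10, 16, 2, 9, 29, 3, 20, 13, 23]
Final stack (bottom to top): [10, 16, 2, 9, 29, 3, 20, 13, 23]


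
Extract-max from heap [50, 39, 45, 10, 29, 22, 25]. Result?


Max = 50
Replace root with last, heapify down
Resulting heap: [45, 39, 25, 10, 29, 22]


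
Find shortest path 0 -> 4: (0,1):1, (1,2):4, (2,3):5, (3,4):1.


Dijkstra from 0:
Distances: {0: 0, 1: 1, 2: 5, 3: 10, 4: 11}
Shortest distance to 4 = 11, path = [0, 1, 2, 3, 4]


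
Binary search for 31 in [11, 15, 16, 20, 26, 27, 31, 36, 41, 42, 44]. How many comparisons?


Search for 31:
[0,10] mid=5 arr[5]=27
[6,10] mid=8 arr[8]=41
[6,7] mid=6 arr[6]=31
Total: 3 comparisons


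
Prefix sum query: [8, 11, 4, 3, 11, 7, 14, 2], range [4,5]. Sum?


Prefix sums: [0, 8, 19, 23, 26, 37, 44, 58, 60]
Sum[4..5] = prefix[6] - prefix[4] = 44 - 26 = 18


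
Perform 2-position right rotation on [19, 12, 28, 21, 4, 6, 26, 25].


Right rotate by 2: [26, 25, 19, 12, 28, 21, 4, 6]


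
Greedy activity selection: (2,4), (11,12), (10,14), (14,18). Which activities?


Greedy: pick earliest-ending, then skip overlaps.
Selected (3 activities): [(2, 4), (11, 12), (14, 18)]


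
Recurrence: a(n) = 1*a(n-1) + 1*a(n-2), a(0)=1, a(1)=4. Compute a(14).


Build bottom-up:
...a(12)=665, a(13)=1076, a(14)=1*1076+1*665=1741


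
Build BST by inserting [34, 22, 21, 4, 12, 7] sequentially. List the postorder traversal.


Root = 34; build tree by BST insertion.
Postorder traversal: [7, 12, 4, 21, 22, 34]


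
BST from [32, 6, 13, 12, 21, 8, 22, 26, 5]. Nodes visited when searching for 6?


BST root = 32
Search for 6: compare at each node
Path: [32, 6]


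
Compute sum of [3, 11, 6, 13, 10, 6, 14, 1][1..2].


Prefix sums: [0, 3, 14, 20, 33, 43, 49, 63, 64]
Sum[1..2] = prefix[3] - prefix[1] = 20 - 3 = 17


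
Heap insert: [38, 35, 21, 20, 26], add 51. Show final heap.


Append 51: [38, 35, 21, 20, 26, 51]
Bubble up: swap idx 5(51) with idx 2(21); swap idx 2(51) with idx 0(38)
Result: [51, 35, 38, 20, 26, 21]


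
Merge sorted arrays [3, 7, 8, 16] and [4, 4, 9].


Compare heads, take smaller each step.
Merged: [3, 4, 4, 7, 8, 9, 16]


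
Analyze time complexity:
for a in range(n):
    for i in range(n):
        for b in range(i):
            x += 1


Per nesting level: O(n) * O(n) * O(n) [triangular over i] = O(n^3)
Complexity: O(n^3)


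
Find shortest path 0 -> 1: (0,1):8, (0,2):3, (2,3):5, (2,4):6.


Dijkstra from 0:
Distances: {0: 0, 1: 8, 2: 3, 3: 8, 4: 9}
Shortest distance to 1 = 8, path = [0, 1]


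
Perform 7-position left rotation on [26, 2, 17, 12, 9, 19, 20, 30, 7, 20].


Left rotate by 7: [30, 7, 20, 26, 2, 17, 12, 9, 19, 20]


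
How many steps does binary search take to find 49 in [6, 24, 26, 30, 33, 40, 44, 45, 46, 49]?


Search for 49:
[0,9] mid=4 arr[4]=33
[5,9] mid=7 arr[7]=45
[8,9] mid=8 arr[8]=46
[9,9] mid=9 arr[9]=49
Total: 4 comparisons


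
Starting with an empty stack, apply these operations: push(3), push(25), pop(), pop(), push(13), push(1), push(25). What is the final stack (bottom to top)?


push(3) -> [3]
push(25) -> [3, 25]
pop() returns 25 -> [3]
pop() returns 3 -> []
push(13) -> [13]
push(1) -> [13, 1]
push(25) -> [13, 1, 25]
Final stack (bottom to top): [13, 1, 25]


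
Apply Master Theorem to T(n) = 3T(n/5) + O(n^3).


a=3, b=5, c=3. log_5(3)=0.683 < c=3. Case 3: O(n^c) = O(n^3)
Complexity: O(n^3)


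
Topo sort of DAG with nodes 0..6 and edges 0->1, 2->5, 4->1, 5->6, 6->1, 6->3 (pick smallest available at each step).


Kahn's algorithm, process smallest node first
Order: [0, 2, 4, 5, 6, 1, 3]


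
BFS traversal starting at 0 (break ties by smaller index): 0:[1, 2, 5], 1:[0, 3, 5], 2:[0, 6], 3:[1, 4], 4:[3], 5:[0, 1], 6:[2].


BFS queue: start with [0]
Visit order: [0, 1, 2, 5, 3, 6, 4]


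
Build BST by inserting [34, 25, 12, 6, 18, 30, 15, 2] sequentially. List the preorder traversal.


Root = 34; build tree by BST insertion.
Preorder traversal: [34, 25, 12, 6, 2, 18, 15, 30]


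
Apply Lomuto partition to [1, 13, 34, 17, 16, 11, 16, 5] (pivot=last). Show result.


Elements <= 5 go left of pivot.
Result: [1, 5, 34, 17, 16, 11, 16, 13], pivot at index 1


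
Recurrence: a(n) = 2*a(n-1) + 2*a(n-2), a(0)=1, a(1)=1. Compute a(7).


Build bottom-up:
...a(5)=76, a(6)=208, a(7)=2*208+2*76=568


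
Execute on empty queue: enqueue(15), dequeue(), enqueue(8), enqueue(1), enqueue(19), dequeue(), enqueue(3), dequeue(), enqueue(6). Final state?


enqueue(15) -> [15]
dequeue() returns 15 -> []
enqueue(8) -> [8]
enqueue(1) -> [8, 1]
enqueue(19) -> [8, 1, 19]
dequeue() returns 8 -> [1, 19]
enqueue(3) -> [1, 19, 3]
dequeue() returns 1 -> [19, 3]
enqueue(6) -> [19, 3, 6]
Final queue (front to back): [19, 3, 6]


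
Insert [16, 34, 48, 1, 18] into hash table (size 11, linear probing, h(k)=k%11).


Insertions: 16->slot 5; 34->slot 1; 48->slot 4; 1->slot 2; 18->slot 7
Table: [None, 34, 1, None, 48, 16, None, 18, None, None, None]


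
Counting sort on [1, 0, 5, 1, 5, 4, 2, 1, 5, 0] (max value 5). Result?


Count array: [2, 3, 1, 0, 1, 3]
Reconstruct: [0, 0, 1, 1, 1, 2, 4, 5, 5, 5]


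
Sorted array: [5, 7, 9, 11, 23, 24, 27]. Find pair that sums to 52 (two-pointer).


Two pointers: lo=0, hi=6
No pair sums to 52


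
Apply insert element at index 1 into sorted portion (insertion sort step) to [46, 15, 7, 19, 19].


After one pass: [15, 46, 7, 19, 19]


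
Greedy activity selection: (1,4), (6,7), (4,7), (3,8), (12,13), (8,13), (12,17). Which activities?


Greedy: pick earliest-ending, then skip overlaps.
Selected (3 activities): [(1, 4), (6, 7), (12, 13)]


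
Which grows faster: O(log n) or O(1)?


constant grows slower than logarithmic
O(1) is asymptotically smaller; O(log n) grows faster


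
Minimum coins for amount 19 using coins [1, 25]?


dp[0]=0; dp[i]=1+min(dp[i-c] for c in coins)
...dp[14]=14, dp[15]=15, dp[16]=16, dp[17]=17, dp[18]=18, dp[19]=19
Minimum coins for 19 = 19


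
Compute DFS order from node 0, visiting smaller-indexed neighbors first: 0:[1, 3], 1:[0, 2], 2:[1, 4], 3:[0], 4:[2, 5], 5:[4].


DFS stack-based: start with [0]
Visit order: [0, 1, 2, 4, 5, 3]


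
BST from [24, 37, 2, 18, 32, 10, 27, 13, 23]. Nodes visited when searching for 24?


BST root = 24
Search for 24: compare at each node
Path: [24]


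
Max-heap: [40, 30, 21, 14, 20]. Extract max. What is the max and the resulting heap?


Max = 40
Replace root with last, heapify down
Resulting heap: [30, 20, 21, 14]


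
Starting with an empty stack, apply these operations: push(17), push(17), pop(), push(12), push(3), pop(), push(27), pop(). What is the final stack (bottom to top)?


push(17) -> [17]
push(17) -> [17, 17]
pop() returns 17 -> [17]
push(12) -> [17, 12]
push(3) -> [17, 12, 3]
pop() returns 3 -> [17, 12]
push(27) -> [17, 12, 27]
pop() returns 27 -> [17, 12]
Final stack (bottom to top): [17, 12]


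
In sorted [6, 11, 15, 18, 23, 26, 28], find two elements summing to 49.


Two pointers: lo=0, hi=6
Found pair: (23, 26) summing to 49


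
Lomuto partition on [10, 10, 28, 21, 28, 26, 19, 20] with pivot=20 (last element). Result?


Elements <= 20 go left of pivot.
Result: [10, 10, 19, 20, 28, 26, 28, 21], pivot at index 3


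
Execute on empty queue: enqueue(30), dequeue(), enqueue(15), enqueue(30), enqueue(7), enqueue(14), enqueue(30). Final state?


enqueue(30) -> [30]
dequeue() returns 30 -> []
enqueue(15) -> [15]
enqueue(30) -> [15, 30]
enqueue(7) -> [15, 30, 7]
enqueue(14) -> [15, 30, 7, 14]
enqueue(30) -> [15, 30, 7, 14, 30]
Final queue (front to back): [15, 30, 7, 14, 30]


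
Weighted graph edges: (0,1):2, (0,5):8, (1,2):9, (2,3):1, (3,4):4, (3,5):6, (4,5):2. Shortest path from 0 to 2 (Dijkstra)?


Dijkstra from 0:
Distances: {0: 0, 1: 2, 2: 11, 3: 12, 4: 10, 5: 8}
Shortest distance to 2 = 11, path = [0, 1, 2]


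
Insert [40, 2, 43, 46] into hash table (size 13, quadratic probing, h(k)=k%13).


Insertions: 40->slot 1; 2->slot 2; 43->slot 4; 46->slot 7
Table: [None, 40, 2, None, 43, None, None, 46, None, None, None, None, None]


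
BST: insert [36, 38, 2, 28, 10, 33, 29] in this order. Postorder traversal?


Root = 36; build tree by BST insertion.
Postorder traversal: [10, 29, 33, 28, 2, 38, 36]


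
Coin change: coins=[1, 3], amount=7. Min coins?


dp[0]=0; dp[i]=1+min(dp[i-c] for c in coins)
...dp[2]=2, dp[3]=1, dp[4]=2, dp[5]=3, dp[6]=2, dp[7]=3
Minimum coins for 7 = 3


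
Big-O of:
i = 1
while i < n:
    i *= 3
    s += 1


Per nesting level: O(log n) = O(log n)
Complexity: O(log n)


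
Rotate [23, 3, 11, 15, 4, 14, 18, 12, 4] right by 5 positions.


Right rotate by 5: [4, 14, 18, 12, 4, 23, 3, 11, 15]


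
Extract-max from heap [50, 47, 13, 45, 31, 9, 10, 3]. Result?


Max = 50
Replace root with last, heapify down
Resulting heap: [47, 45, 13, 3, 31, 9, 10]


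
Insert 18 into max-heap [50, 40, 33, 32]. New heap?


Append 18: [50, 40, 33, 32, 18]
Bubble up: no swaps needed
Result: [50, 40, 33, 32, 18]


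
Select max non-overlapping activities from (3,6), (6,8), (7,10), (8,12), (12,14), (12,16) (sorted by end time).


Greedy: pick earliest-ending, then skip overlaps.
Selected (4 activities): [(3, 6), (6, 8), (8, 12), (12, 14)]


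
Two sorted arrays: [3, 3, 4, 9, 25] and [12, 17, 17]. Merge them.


Compare heads, take smaller each step.
Merged: [3, 3, 4, 9, 12, 17, 17, 25]


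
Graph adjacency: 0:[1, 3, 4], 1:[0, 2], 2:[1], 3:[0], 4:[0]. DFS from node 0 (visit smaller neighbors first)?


DFS stack-based: start with [0]
Visit order: [0, 1, 2, 3, 4]


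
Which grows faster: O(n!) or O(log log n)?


double-logarithmic grows slower than factorial
O(log log n) is asymptotically smaller; O(n!) grows faster


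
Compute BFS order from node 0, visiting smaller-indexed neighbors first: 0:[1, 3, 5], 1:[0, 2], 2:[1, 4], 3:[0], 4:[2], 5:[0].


BFS queue: start with [0]
Visit order: [0, 1, 3, 5, 2, 4]


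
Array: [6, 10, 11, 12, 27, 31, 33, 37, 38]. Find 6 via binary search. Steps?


Search for 6:
[0,8] mid=4 arr[4]=27
[0,3] mid=1 arr[1]=10
[0,0] mid=0 arr[0]=6
Total: 3 comparisons


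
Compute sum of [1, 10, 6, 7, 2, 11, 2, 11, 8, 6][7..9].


Prefix sums: [0, 1, 11, 17, 24, 26, 37, 39, 50, 58, 64]
Sum[7..9] = prefix[10] - prefix[7] = 64 - 39 = 25


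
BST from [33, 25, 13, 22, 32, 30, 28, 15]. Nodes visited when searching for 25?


BST root = 33
Search for 25: compare at each node
Path: [33, 25]


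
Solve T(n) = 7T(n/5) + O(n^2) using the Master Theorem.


a=7, b=5, c=2. log_5(7)=1.209 < c=2. Case 3: O(n^c) = O(n^2)
Complexity: O(n^2)


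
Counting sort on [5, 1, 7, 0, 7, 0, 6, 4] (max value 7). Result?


Count array: [2, 1, 0, 0, 1, 1, 1, 2]
Reconstruct: [0, 0, 1, 4, 5, 6, 7, 7]


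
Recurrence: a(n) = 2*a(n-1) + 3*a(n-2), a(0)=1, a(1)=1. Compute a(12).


Build bottom-up:
...a(10)=29525, a(11)=88573, a(12)=2*88573+3*29525=265721


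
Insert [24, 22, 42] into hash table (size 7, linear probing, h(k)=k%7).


Insertions: 24->slot 3; 22->slot 1; 42->slot 0
Table: [42, 22, None, 24, None, None, None]


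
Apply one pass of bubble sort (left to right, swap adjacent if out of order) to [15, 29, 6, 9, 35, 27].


After one pass: [15, 6, 9, 29, 27, 35]


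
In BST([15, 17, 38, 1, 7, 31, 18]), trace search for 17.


BST root = 15
Search for 17: compare at each node
Path: [15, 17]


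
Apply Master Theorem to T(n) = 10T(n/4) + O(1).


a=10, b=4, c=0. log_4(10)=1.661 > c=0. Case 1: O(n^log_b(a)) = O(n^1.661)
Complexity: O(n^1.661)


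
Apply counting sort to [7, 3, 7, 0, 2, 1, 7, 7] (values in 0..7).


Count array: [1, 1, 1, 1, 0, 0, 0, 4]
Reconstruct: [0, 1, 2, 3, 7, 7, 7, 7]


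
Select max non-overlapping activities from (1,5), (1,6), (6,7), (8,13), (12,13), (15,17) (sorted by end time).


Greedy: pick earliest-ending, then skip overlaps.
Selected (4 activities): [(1, 5), (6, 7), (8, 13), (15, 17)]


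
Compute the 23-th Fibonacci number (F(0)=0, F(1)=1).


F(n)=F(n-1)+F(n-2)
...F(21)=10946, F(22)=17711, F(23)=28657


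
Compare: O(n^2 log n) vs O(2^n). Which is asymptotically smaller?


n^2 log n grows slower than exponential
O(n^2 log n) is asymptotically smaller; O(2^n) grows faster


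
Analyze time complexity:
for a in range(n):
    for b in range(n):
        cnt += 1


Per nesting level: O(n) * O(n) = O(n^2)
Complexity: O(n^2)


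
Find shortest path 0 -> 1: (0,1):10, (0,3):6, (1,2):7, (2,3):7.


Dijkstra from 0:
Distances: {0: 0, 1: 10, 2: 13, 3: 6}
Shortest distance to 1 = 10, path = [0, 1]


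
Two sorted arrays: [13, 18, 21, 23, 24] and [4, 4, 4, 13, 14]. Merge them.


Compare heads, take smaller each step.
Merged: [4, 4, 4, 13, 13, 14, 18, 21, 23, 24]


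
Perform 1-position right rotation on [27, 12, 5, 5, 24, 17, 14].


Right rotate by 1: [14, 27, 12, 5, 5, 24, 17]


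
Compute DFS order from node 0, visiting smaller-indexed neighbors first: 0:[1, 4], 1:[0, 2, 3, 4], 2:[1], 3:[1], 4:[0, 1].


DFS stack-based: start with [0]
Visit order: [0, 1, 2, 3, 4]


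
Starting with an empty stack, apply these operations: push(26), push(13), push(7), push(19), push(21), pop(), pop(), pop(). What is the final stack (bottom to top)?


push(26) -> [26]
push(13) -> [26, 13]
push(7) -> [26, 13, 7]
push(19) -> [26, 13, 7, 19]
push(21) -> [26, 13, 7, 19, 21]
pop() returns 21 -> [26, 13, 7, 19]
pop() returns 19 -> [26, 13, 7]
pop() returns 7 -> [26, 13]
Final stack (bottom to top): [26, 13]


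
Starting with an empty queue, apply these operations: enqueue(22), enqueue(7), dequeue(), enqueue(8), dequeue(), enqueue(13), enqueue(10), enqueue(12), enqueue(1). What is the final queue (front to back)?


enqueue(22) -> [22]
enqueue(7) -> [22, 7]
dequeue() returns 22 -> [7]
enqueue(8) -> [7, 8]
dequeue() returns 7 -> [8]
enqueue(13) -> [8, 13]
enqueue(10) -> [8, 13, 10]
enqueue(12) -> [8, 13, 10, 12]
enqueue(1) -> [8, 13, 10, 12, 1]
Final queue (front to back): [8, 13, 10, 12, 1]


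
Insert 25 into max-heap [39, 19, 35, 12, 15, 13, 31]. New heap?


Append 25: [39, 19, 35, 12, 15, 13, 31, 25]
Bubble up: swap idx 7(25) with idx 3(12); swap idx 3(25) with idx 1(19)
Result: [39, 25, 35, 19, 15, 13, 31, 12]


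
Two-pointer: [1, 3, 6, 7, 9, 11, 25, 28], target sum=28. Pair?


Two pointers: lo=0, hi=7
Found pair: (3, 25) summing to 28


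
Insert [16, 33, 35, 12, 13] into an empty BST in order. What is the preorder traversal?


Root = 16; build tree by BST insertion.
Preorder traversal: [16, 12, 13, 33, 35]


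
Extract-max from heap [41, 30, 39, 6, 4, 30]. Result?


Max = 41
Replace root with last, heapify down
Resulting heap: [39, 30, 30, 6, 4]


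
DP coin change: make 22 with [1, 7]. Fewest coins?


dp[0]=0; dp[i]=1+min(dp[i-c] for c in coins)
...dp[17]=5, dp[18]=6, dp[19]=7, dp[20]=8, dp[21]=3, dp[22]=4
Minimum coins for 22 = 4


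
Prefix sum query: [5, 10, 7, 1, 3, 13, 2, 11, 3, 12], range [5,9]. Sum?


Prefix sums: [0, 5, 15, 22, 23, 26, 39, 41, 52, 55, 67]
Sum[5..9] = prefix[10] - prefix[5] = 67 - 26 = 41


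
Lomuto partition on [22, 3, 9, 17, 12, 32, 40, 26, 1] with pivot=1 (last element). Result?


Elements <= 1 go left of pivot.
Result: [1, 3, 9, 17, 12, 32, 40, 26, 22], pivot at index 0


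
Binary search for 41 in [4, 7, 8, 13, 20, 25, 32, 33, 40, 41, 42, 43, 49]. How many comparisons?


Search for 41:
[0,12] mid=6 arr[6]=32
[7,12] mid=9 arr[9]=41
Total: 2 comparisons


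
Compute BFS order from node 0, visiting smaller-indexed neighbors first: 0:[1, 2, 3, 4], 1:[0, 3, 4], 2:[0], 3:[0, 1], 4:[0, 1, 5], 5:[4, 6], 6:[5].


BFS queue: start with [0]
Visit order: [0, 1, 2, 3, 4, 5, 6]


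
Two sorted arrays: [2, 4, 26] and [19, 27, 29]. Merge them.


Compare heads, take smaller each step.
Merged: [2, 4, 19, 26, 27, 29]


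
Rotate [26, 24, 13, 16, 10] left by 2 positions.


Left rotate by 2: [13, 16, 10, 26, 24]


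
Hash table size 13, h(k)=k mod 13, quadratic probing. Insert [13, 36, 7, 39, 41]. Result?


Insertions: 13->slot 0; 36->slot 10; 7->slot 7; 39->slot 1; 41->slot 2
Table: [13, 39, 41, None, None, None, None, 7, None, None, 36, None, None]


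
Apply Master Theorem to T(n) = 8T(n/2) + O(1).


a=8, b=2, c=0. log_2(8)=3 > c=0. Case 1: O(n^log_b(a)) = O(n^3)
Complexity: O(n^3)


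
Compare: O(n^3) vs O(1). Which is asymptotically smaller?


constant grows slower than cubic
O(1) is asymptotically smaller; O(n^3) grows faster


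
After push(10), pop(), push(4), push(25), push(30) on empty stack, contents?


push(10) -> [10]
pop() returns 10 -> []
push(4) -> [4]
push(25) -> [4, 25]
push(30) -> [4, 25, 30]
Final stack (bottom to top): [4, 25, 30]


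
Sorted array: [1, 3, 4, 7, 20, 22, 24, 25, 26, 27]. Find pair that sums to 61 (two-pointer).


Two pointers: lo=0, hi=9
No pair sums to 61


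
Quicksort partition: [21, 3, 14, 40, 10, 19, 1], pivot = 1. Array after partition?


Elements <= 1 go left of pivot.
Result: [1, 3, 14, 40, 10, 19, 21], pivot at index 0


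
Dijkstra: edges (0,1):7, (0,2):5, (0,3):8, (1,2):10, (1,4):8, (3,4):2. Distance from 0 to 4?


Dijkstra from 0:
Distances: {0: 0, 1: 7, 2: 5, 3: 8, 4: 10}
Shortest distance to 4 = 10, path = [0, 3, 4]


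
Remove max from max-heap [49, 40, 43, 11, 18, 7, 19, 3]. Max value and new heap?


Max = 49
Replace root with last, heapify down
Resulting heap: [43, 40, 19, 11, 18, 7, 3]


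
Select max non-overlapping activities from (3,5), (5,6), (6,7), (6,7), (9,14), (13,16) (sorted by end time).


Greedy: pick earliest-ending, then skip overlaps.
Selected (4 activities): [(3, 5), (5, 6), (6, 7), (9, 14)]


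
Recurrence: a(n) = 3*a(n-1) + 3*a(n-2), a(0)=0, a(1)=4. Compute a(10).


Build bottom-up:
...a(8)=37260, a(9)=141264, a(10)=3*141264+3*37260=535572


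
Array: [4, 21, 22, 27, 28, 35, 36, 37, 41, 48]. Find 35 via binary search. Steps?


Search for 35:
[0,9] mid=4 arr[4]=28
[5,9] mid=7 arr[7]=37
[5,6] mid=5 arr[5]=35
Total: 3 comparisons


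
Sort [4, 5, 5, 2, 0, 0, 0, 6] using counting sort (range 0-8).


Count array: [3, 0, 1, 0, 1, 2, 1, 0, 0]
Reconstruct: [0, 0, 0, 2, 4, 5, 5, 6]


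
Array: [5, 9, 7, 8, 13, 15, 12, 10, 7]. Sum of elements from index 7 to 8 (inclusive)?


Prefix sums: [0, 5, 14, 21, 29, 42, 57, 69, 79, 86]
Sum[7..8] = prefix[9] - prefix[7] = 86 - 69 = 17


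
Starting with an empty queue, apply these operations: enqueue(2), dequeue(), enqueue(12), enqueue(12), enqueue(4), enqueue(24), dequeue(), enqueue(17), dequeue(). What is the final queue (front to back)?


enqueue(2) -> [2]
dequeue() returns 2 -> []
enqueue(12) -> [12]
enqueue(12) -> [12, 12]
enqueue(4) -> [12, 12, 4]
enqueue(24) -> [12, 12, 4, 24]
dequeue() returns 12 -> [12, 4, 24]
enqueue(17) -> [12, 4, 24, 17]
dequeue() returns 12 -> [4, 24, 17]
Final queue (front to back): [4, 24, 17]


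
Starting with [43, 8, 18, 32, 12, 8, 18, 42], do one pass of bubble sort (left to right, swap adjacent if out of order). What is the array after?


After one pass: [8, 18, 32, 12, 8, 18, 42, 43]


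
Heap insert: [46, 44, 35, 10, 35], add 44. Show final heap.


Append 44: [46, 44, 35, 10, 35, 44]
Bubble up: swap idx 5(44) with idx 2(35)
Result: [46, 44, 44, 10, 35, 35]


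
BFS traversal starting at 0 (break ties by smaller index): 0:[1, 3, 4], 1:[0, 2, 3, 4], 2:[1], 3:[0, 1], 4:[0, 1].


BFS queue: start with [0]
Visit order: [0, 1, 3, 4, 2]


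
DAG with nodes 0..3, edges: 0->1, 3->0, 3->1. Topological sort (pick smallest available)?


Kahn's algorithm, process smallest node first
Order: [2, 3, 0, 1]


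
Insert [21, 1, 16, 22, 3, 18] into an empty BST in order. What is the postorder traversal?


Root = 21; build tree by BST insertion.
Postorder traversal: [3, 18, 16, 1, 22, 21]


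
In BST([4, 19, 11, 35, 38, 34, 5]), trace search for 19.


BST root = 4
Search for 19: compare at each node
Path: [4, 19]


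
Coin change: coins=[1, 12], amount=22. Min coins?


dp[0]=0; dp[i]=1+min(dp[i-c] for c in coins)
...dp[17]=6, dp[18]=7, dp[19]=8, dp[20]=9, dp[21]=10, dp[22]=11
Minimum coins for 22 = 11


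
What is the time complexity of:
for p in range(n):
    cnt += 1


Per nesting level: O(n) = O(n)
Complexity: O(n)


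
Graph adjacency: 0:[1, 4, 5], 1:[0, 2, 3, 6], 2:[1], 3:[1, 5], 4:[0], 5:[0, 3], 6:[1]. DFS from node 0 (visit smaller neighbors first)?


DFS stack-based: start with [0]
Visit order: [0, 1, 2, 3, 5, 6, 4]


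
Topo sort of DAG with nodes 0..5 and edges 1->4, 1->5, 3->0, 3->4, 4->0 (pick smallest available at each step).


Kahn's algorithm, process smallest node first
Order: [1, 2, 3, 4, 0, 5]


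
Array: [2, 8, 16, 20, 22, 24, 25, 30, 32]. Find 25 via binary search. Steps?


Search for 25:
[0,8] mid=4 arr[4]=22
[5,8] mid=6 arr[6]=25
Total: 2 comparisons


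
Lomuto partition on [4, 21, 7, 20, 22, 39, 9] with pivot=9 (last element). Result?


Elements <= 9 go left of pivot.
Result: [4, 7, 9, 20, 22, 39, 21], pivot at index 2


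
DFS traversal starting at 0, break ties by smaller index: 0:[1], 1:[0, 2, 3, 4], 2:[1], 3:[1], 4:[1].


DFS stack-based: start with [0]
Visit order: [0, 1, 2, 3, 4]


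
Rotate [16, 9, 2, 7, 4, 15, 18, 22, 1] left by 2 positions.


Left rotate by 2: [2, 7, 4, 15, 18, 22, 1, 16, 9]


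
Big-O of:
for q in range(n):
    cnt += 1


Per nesting level: O(n) = O(n)
Complexity: O(n)


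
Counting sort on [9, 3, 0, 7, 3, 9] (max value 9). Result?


Count array: [1, 0, 0, 2, 0, 0, 0, 1, 0, 2]
Reconstruct: [0, 3, 3, 7, 9, 9]


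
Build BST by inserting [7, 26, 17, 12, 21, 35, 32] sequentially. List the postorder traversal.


Root = 7; build tree by BST insertion.
Postorder traversal: [12, 21, 17, 32, 35, 26, 7]


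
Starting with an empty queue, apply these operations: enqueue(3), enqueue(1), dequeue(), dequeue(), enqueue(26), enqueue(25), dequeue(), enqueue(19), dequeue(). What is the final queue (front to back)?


enqueue(3) -> [3]
enqueue(1) -> [3, 1]
dequeue() returns 3 -> [1]
dequeue() returns 1 -> []
enqueue(26) -> [26]
enqueue(25) -> [26, 25]
dequeue() returns 26 -> [25]
enqueue(19) -> [25, 19]
dequeue() returns 25 -> [19]
Final queue (front to back): [19]


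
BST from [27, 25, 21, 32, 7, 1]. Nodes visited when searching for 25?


BST root = 27
Search for 25: compare at each node
Path: [27, 25]


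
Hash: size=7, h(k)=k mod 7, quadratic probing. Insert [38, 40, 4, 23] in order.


Insertions: 38->slot 3; 40->slot 5; 4->slot 4; 23->slot 2
Table: [None, None, 23, 38, 4, 40, None]


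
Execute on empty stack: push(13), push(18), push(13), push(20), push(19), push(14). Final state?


push(13) -> [13]
push(18) -> [13, 18]
push(13) -> [13, 18, 13]
push(20) -> [13, 18, 13, 20]
push(19) -> [13, 18, 13, 20, 19]
push(14) -> [13, 18, 13, 20, 19, 14]
Final stack (bottom to top): [13, 18, 13, 20, 19, 14]


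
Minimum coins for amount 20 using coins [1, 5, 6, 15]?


dp[0]=0; dp[i]=1+min(dp[i-c] for c in coins)
...dp[15]=1, dp[16]=2, dp[17]=3, dp[18]=3, dp[19]=4, dp[20]=2
Minimum coins for 20 = 2


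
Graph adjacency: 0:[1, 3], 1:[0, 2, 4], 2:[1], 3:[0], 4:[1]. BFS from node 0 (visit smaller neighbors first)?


BFS queue: start with [0]
Visit order: [0, 1, 3, 2, 4]


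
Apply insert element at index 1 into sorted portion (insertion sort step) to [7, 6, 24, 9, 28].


After one pass: [6, 7, 24, 9, 28]


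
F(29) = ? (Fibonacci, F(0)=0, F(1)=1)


F(n)=F(n-1)+F(n-2)
...F(27)=196418, F(28)=317811, F(29)=514229


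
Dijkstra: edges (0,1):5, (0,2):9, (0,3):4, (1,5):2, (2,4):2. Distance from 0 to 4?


Dijkstra from 0:
Distances: {0: 0, 1: 5, 2: 9, 3: 4, 4: 11, 5: 7}
Shortest distance to 4 = 11, path = [0, 2, 4]


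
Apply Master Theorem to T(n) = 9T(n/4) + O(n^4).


a=9, b=4, c=4. log_4(9)=1.585 < c=4. Case 3: O(n^c) = O(n^4)
Complexity: O(n^4)


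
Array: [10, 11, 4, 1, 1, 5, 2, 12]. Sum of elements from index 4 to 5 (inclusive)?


Prefix sums: [0, 10, 21, 25, 26, 27, 32, 34, 46]
Sum[4..5] = prefix[6] - prefix[4] = 32 - 26 = 6


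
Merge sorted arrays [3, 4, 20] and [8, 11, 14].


Compare heads, take smaller each step.
Merged: [3, 4, 8, 11, 14, 20]


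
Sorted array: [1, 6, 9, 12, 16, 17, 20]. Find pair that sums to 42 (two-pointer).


Two pointers: lo=0, hi=6
No pair sums to 42


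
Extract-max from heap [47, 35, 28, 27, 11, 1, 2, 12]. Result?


Max = 47
Replace root with last, heapify down
Resulting heap: [35, 27, 28, 12, 11, 1, 2]


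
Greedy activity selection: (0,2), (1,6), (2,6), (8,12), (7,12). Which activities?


Greedy: pick earliest-ending, then skip overlaps.
Selected (3 activities): [(0, 2), (2, 6), (8, 12)]


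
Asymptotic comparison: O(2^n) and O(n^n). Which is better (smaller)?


exponential grows slower than n^n
O(2^n) is asymptotically smaller; O(n^n) grows faster


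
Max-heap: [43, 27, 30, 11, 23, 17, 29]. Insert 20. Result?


Append 20: [43, 27, 30, 11, 23, 17, 29, 20]
Bubble up: swap idx 7(20) with idx 3(11)
Result: [43, 27, 30, 20, 23, 17, 29, 11]


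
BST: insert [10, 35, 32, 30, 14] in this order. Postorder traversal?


Root = 10; build tree by BST insertion.
Postorder traversal: [14, 30, 32, 35, 10]


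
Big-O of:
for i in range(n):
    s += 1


Per nesting level: O(n) = O(n)
Complexity: O(n)


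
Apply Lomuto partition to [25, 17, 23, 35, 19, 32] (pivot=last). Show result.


Elements <= 32 go left of pivot.
Result: [25, 17, 23, 19, 32, 35], pivot at index 4


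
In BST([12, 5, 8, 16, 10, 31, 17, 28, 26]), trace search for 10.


BST root = 12
Search for 10: compare at each node
Path: [12, 5, 8, 10]


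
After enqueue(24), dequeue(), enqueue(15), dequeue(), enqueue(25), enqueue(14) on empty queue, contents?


enqueue(24) -> [24]
dequeue() returns 24 -> []
enqueue(15) -> [15]
dequeue() returns 15 -> []
enqueue(25) -> [25]
enqueue(14) -> [25, 14]
Final queue (front to back): [25, 14]


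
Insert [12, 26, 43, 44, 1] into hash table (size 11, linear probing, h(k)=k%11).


Insertions: 12->slot 1; 26->slot 4; 43->slot 10; 44->slot 0; 1->slot 2
Table: [44, 12, 1, None, 26, None, None, None, None, None, 43]


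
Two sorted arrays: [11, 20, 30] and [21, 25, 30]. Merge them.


Compare heads, take smaller each step.
Merged: [11, 20, 21, 25, 30, 30]


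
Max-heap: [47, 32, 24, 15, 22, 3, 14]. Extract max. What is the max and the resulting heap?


Max = 47
Replace root with last, heapify down
Resulting heap: [32, 22, 24, 15, 14, 3]


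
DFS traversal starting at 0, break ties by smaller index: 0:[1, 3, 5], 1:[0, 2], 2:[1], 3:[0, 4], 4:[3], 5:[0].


DFS stack-based: start with [0]
Visit order: [0, 1, 2, 3, 4, 5]


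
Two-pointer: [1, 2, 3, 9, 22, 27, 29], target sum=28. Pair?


Two pointers: lo=0, hi=6
Found pair: (1, 27) summing to 28


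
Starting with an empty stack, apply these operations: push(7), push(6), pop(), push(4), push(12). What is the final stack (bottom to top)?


push(7) -> [7]
push(6) -> [7, 6]
pop() returns 6 -> [7]
push(4) -> [7, 4]
push(12) -> [7, 4, 12]
Final stack (bottom to top): [7, 4, 12]


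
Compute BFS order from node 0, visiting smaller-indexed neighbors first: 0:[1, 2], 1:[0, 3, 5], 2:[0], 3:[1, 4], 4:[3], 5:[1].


BFS queue: start with [0]
Visit order: [0, 1, 2, 3, 5, 4]


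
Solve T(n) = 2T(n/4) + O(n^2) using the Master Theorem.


a=2, b=4, c=2. log_4(2)=0.5 < c=2. Case 3: O(n^c) = O(n^2)
Complexity: O(n^2)


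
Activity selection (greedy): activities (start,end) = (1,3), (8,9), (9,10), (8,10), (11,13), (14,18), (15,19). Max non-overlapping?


Greedy: pick earliest-ending, then skip overlaps.
Selected (5 activities): [(1, 3), (8, 9), (9, 10), (11, 13), (14, 18)]


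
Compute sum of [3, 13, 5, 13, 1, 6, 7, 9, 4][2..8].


Prefix sums: [0, 3, 16, 21, 34, 35, 41, 48, 57, 61]
Sum[2..8] = prefix[9] - prefix[2] = 61 - 16 = 45


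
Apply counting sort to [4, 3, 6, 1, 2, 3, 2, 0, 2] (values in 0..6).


Count array: [1, 1, 3, 2, 1, 0, 1]
Reconstruct: [0, 1, 2, 2, 2, 3, 3, 4, 6]


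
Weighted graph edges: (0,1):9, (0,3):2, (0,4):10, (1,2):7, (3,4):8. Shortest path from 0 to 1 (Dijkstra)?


Dijkstra from 0:
Distances: {0: 0, 1: 9, 2: 16, 3: 2, 4: 10}
Shortest distance to 1 = 9, path = [0, 1]


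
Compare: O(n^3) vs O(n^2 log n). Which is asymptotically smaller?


n^2 log n grows slower than cubic
O(n^2 log n) is asymptotically smaller; O(n^3) grows faster


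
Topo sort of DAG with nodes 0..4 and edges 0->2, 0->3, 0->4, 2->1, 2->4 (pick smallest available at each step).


Kahn's algorithm, process smallest node first
Order: [0, 2, 1, 3, 4]


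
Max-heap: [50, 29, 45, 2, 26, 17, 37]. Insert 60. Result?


Append 60: [50, 29, 45, 2, 26, 17, 37, 60]
Bubble up: swap idx 7(60) with idx 3(2); swap idx 3(60) with idx 1(29); swap idx 1(60) with idx 0(50)
Result: [60, 50, 45, 29, 26, 17, 37, 2]


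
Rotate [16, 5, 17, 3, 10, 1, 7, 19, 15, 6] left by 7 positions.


Left rotate by 7: [19, 15, 6, 16, 5, 17, 3, 10, 1, 7]


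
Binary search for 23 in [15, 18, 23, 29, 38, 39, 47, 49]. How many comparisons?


Search for 23:
[0,7] mid=3 arr[3]=29
[0,2] mid=1 arr[1]=18
[2,2] mid=2 arr[2]=23
Total: 3 comparisons


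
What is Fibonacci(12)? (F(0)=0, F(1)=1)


F(n)=F(n-1)+F(n-2)
...F(10)=55, F(11)=89, F(12)=144


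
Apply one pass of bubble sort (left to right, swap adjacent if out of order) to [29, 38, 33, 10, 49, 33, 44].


After one pass: [29, 33, 10, 38, 33, 44, 49]


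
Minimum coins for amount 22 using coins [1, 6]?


dp[0]=0; dp[i]=1+min(dp[i-c] for c in coins)
...dp[17]=7, dp[18]=3, dp[19]=4, dp[20]=5, dp[21]=6, dp[22]=7
Minimum coins for 22 = 7


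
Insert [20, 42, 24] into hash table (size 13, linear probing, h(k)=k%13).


Insertions: 20->slot 7; 42->slot 3; 24->slot 11
Table: [None, None, None, 42, None, None, None, 20, None, None, None, 24, None]


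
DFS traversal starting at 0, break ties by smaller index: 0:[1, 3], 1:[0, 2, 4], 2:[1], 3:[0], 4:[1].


DFS stack-based: start with [0]
Visit order: [0, 1, 2, 4, 3]


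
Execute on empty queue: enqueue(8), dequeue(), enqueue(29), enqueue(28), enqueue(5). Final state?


enqueue(8) -> [8]
dequeue() returns 8 -> []
enqueue(29) -> [29]
enqueue(28) -> [29, 28]
enqueue(5) -> [29, 28, 5]
Final queue (front to back): [29, 28, 5]


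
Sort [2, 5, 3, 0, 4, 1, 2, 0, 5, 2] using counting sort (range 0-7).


Count array: [2, 1, 3, 1, 1, 2, 0, 0]
Reconstruct: [0, 0, 1, 2, 2, 2, 3, 4, 5, 5]


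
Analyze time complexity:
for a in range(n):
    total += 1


Per nesting level: O(n) = O(n)
Complexity: O(n)


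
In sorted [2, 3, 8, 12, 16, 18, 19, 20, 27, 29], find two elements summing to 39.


Two pointers: lo=0, hi=9
Found pair: (12, 27) summing to 39


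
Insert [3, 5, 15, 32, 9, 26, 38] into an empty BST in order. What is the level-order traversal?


Root = 3; build tree by BST insertion.
Level-Order traversal: [3, 5, 15, 9, 32, 26, 38]


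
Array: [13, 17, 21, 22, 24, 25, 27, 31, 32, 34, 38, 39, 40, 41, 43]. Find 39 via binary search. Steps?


Search for 39:
[0,14] mid=7 arr[7]=31
[8,14] mid=11 arr[11]=39
Total: 2 comparisons


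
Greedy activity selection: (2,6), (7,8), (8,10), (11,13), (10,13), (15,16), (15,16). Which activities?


Greedy: pick earliest-ending, then skip overlaps.
Selected (5 activities): [(2, 6), (7, 8), (8, 10), (11, 13), (15, 16)]


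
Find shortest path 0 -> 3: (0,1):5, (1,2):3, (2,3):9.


Dijkstra from 0:
Distances: {0: 0, 1: 5, 2: 8, 3: 17}
Shortest distance to 3 = 17, path = [0, 1, 2, 3]


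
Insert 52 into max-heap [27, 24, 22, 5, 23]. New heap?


Append 52: [27, 24, 22, 5, 23, 52]
Bubble up: swap idx 5(52) with idx 2(22); swap idx 2(52) with idx 0(27)
Result: [52, 24, 27, 5, 23, 22]


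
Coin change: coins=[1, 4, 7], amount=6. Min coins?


dp[0]=0; dp[i]=1+min(dp[i-c] for c in coins)
...dp[1]=1, dp[2]=2, dp[3]=3, dp[4]=1, dp[5]=2, dp[6]=3
Minimum coins for 6 = 3


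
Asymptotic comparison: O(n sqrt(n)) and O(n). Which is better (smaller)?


linear grows slower than n^1.5
O(n) is asymptotically smaller; O(n sqrt(n)) grows faster


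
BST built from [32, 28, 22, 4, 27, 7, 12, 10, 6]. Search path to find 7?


BST root = 32
Search for 7: compare at each node
Path: [32, 28, 22, 4, 7]


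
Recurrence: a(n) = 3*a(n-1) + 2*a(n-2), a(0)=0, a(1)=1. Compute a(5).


Build bottom-up:
...a(3)=11, a(4)=39, a(5)=3*39+2*11=139


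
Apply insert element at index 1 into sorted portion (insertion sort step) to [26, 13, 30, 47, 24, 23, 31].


After one pass: [13, 26, 30, 47, 24, 23, 31]


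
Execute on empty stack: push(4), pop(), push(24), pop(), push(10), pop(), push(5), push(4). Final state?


push(4) -> [4]
pop() returns 4 -> []
push(24) -> [24]
pop() returns 24 -> []
push(10) -> [10]
pop() returns 10 -> []
push(5) -> [5]
push(4) -> [5, 4]
Final stack (bottom to top): [5, 4]
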